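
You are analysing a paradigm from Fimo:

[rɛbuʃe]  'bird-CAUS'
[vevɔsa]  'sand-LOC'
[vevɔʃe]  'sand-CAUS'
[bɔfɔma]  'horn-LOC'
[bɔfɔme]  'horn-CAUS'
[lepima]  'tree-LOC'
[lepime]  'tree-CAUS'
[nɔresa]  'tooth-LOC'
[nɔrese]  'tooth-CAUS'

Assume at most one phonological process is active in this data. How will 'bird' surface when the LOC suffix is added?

[rɛbusa]

The stem for 'sand' ends in [s] in [vevɔsa] but [ʃ] in [vevɔʃe].
If /s/ were underlying and a rule turned it into [ʃ] before the CAUS suffix, 'tooth' would also alternate; but it has [s] in both [nɔresa] and [nɔrese].
The underlying segment must be /ʃ/; palato-alveolar /ʃ/ becomes [s] when no front vowel follows, yielding [s] there.
From [rɛbuʃe] the stem 'bird' is /rɛbuʃ/; when no front vowel follows this yields [rɛbusa].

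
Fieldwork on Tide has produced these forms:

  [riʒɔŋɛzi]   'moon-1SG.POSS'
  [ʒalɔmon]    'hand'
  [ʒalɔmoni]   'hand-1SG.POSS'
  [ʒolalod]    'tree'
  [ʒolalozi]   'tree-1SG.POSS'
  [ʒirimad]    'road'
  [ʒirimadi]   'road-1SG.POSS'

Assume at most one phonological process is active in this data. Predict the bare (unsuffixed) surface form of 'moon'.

The root 'tree' surfaces as [ʒolalod] and [ʒolalozi], with a stem-final [d] ~ [z] alternation.
If /d/ were underlying and a rule turned it into [z] before the 1SG.POSS suffix, 'road' would also alternate; but it has [d] in both [ʒirimad] and [ʒirimadi].
Therefore /z/ is basic and [d] is derived by word-final hardening (voiced fricatives become stops word-finally).
From [riʒɔŋɛzi] the stem 'moon' is /riʒɔŋɛz/; word-finally this yields [riʒɔŋɛd].

[riʒɔŋɛd]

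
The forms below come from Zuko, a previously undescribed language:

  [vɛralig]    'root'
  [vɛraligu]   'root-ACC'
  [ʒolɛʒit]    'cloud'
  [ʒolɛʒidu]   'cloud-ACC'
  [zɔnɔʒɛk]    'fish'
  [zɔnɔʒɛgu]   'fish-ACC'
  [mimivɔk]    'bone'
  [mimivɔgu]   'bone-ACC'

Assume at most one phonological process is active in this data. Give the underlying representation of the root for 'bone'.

/mimivɔk/

In [mimivɔk] and [mimivɔgu] the final segment of 'bone' alternates: [k] ~ [g].
If /g/ were underlying and a rule turned it into [k] in isolation, 'root' would also alternate; but it has [g] in both [vɛralig] and [vɛraligu].
Therefore /k/ is basic and [g] is derived by intervocalic voicing (voiceless stops become voiced between vowels).
So 'bone' = /mimivɔk/.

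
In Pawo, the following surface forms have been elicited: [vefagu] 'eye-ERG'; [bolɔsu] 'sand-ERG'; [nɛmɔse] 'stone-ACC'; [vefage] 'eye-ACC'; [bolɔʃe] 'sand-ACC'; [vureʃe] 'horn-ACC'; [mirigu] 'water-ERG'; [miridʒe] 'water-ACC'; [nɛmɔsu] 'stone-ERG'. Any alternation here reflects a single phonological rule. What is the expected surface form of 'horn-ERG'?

[vuresu]

The root 'sand' surfaces as [bolɔʃe] and [bolɔsu], with a stem-final [ʃ] ~ [s] alternation.
The stem 'stone' ([nɛmɔse], [nɛmɔsu]) shows [s] unchanged in both environments, so [s] cannot be basic with [ʃ] derived before the ACC suffix.
The underlying segment must be /ʃ/; palato-alveolar /dʒ/ and /ʃ/ become [g] and [s] when no front vowel follows, yielding [s] there.
The one attested form of 'horn', [vureʃe], shows underlying /vureʃ/. Applying the same rule when no front vowel follows gives [vuresu].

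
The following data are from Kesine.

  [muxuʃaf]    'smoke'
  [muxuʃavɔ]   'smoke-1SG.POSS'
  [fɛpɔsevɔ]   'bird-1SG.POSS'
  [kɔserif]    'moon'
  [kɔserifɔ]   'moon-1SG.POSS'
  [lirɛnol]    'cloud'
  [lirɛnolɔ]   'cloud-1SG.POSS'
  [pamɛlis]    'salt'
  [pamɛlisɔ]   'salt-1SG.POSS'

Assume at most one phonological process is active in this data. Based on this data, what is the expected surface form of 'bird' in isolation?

[fɛpɔsef]

'smoke' shows [f] ~ [v] at the end of the stem ([muxuʃaf] vs [muxuʃavɔ]).
If /f/ were underlying and a rule turned it into [v] before the 1SG.POSS suffix, 'moon' would also alternate; but it has [f] in both [kɔserif] and [kɔserifɔ].
The alternation reflects word-final obstruent devoicing: voiced obstruents become voiceless word-finally. /v/ is underlying.
The one attested form of 'bird', [fɛpɔsevɔ], shows underlying /fɛpɔsev/. Applying the same rule word-finally gives [fɛpɔsef].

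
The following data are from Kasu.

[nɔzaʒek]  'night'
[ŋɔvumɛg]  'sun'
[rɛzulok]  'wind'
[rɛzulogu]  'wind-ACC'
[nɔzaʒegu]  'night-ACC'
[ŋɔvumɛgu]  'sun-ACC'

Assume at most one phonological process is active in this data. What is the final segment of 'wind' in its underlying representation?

/k/

'wind' shows [g] ~ [k] at the end of the stem ([rɛzulogu] vs [rɛzulok]).
If /g/ were underlying and a rule turned it into [k] in isolation, 'sun' would also alternate; but it has [g] in both [ŋɔvumɛgu] and [ŋɔvumɛg].
Therefore /k/ is basic and [g] is derived by intervocalic voicing (voiceless stops become voiced between vowels).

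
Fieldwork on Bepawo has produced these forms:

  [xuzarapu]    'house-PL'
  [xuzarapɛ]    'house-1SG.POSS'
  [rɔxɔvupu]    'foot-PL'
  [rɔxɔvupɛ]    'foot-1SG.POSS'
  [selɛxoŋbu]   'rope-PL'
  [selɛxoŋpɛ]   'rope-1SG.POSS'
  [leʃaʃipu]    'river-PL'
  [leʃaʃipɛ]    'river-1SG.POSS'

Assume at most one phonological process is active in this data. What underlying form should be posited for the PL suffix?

/-bu/

The PL morpheme has two allomorphs, [-bu] and [-pu].
The 1SG.POSS suffix, which begins with [p], is invariant after every stem; so [p] is not altered by any rule here.
So the underlying form is /-bu/, and voiced stops become voiceless after a vowel.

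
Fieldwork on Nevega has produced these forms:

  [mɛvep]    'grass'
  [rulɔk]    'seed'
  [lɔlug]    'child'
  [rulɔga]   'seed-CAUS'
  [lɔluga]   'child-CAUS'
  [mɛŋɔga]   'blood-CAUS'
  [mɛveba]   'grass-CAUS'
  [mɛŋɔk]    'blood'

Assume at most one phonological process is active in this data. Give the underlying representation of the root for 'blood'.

'blood' shows [g] ~ [k] at the end of the stem ([mɛŋɔga] vs [mɛŋɔk]).
If /g/ were underlying and a rule turned it into [k] in isolation, 'child' would also alternate; but it has [g] in both [lɔluga] and [lɔlug].
So /k/ is underlying, and a rule of intervocalic voicing — voiceless stops become voiced between vowels — gives [g].
The underlying form of 'blood' is therefore /mɛŋɔk/.

/mɛŋɔk/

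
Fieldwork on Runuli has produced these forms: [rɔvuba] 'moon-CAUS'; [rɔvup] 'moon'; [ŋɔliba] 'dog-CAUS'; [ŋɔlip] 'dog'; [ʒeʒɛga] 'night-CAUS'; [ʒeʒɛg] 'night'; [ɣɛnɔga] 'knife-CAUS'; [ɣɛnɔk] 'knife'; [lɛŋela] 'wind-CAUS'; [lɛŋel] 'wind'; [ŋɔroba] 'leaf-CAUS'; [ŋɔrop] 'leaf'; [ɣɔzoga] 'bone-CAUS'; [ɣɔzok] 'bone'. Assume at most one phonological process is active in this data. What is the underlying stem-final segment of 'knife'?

The stem for 'knife' ends in [g] in [ɣɛnɔga] but [k] in [ɣɛnɔk].
But 'night' keeps [g] in both environments ([ʒeʒɛga], [ʒeʒɛg]), so there is no rule changing /g/ to [k] in isolation.
So /k/ is underlying, and a rule of intervocalic voicing — voiceless stops become voiced between vowels — gives [g].

/k/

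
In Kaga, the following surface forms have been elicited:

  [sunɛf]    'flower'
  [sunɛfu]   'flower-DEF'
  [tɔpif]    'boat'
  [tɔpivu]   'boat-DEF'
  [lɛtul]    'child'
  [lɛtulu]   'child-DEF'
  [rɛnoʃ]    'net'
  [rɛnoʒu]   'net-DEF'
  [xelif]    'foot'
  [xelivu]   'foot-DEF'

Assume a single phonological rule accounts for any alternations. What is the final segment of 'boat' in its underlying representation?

/v/

'boat' shows [f] ~ [v] at the end of the stem ([tɔpif] vs [tɔpivu]).
Compare 'flower', with invariant [f] in [sunɛf] and [sunɛfu]: an analysis with underlying /f/ and a rule producing [v] before the DEF suffix would wrongly predict alternation here too.
Therefore /v/ is basic and [f] is derived by word-final obstruent devoicing (voiced obstruents become voiceless word-finally).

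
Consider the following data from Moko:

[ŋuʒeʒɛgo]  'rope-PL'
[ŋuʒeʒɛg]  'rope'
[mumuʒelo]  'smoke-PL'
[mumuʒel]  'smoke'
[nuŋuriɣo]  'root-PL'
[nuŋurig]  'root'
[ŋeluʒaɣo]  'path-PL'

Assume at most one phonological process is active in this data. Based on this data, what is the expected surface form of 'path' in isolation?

[ŋeluʒag]

The stem for 'root' ends in [ɣ] in [nuŋuriɣo] but [g] in [nuŋurig].
If /g/ were underlying and a rule turned it into [ɣ] before the PL suffix, 'rope' would also alternate; but it has [g] in both [ŋuʒeʒɛgo] and [ŋuʒeʒɛg].
The alternation reflects word-final hardening: voiced fricatives become stops word-finally. /ɣ/ is underlying.
From [ŋeluʒaɣo] the stem 'path' is /ŋeluʒaɣ/; word-finally this yields [ŋeluʒag].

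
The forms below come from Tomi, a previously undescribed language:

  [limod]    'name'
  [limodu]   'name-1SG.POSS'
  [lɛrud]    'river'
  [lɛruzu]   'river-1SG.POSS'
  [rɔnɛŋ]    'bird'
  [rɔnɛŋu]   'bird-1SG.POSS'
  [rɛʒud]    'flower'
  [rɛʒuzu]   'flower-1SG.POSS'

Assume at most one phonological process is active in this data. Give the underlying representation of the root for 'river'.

/lɛruz/

The root 'river' surfaces as [lɛrud] and [lɛruzu], with a stem-final [d] ~ [z] alternation.
Compare 'name', with invariant [d] in [limod] and [limodu]: an analysis with underlying /d/ and a rule producing [z] before the 1SG.POSS suffix would wrongly predict alternation here too.
The alternation reflects word-final hardening: voiced fricatives become stops word-finally. /z/ is underlying.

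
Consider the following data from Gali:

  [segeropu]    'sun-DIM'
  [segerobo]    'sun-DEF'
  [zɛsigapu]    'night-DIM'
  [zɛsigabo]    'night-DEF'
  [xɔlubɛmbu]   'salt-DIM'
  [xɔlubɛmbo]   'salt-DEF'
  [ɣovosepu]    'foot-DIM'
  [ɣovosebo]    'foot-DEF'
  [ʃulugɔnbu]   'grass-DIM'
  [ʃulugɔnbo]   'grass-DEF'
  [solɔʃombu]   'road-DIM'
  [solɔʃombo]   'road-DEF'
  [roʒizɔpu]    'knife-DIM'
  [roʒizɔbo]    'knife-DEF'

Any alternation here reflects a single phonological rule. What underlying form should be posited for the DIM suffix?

The DIM suffix surfaces as [-bu] and [-pu], depending on the final segment of the stem.
By contrast the DEF suffix keeps its initial [b] throughout — that segment must be underlying.
The DIM suffix is therefore /-pu/ underlyingly, with post-nasal voicing: voiceless stops become voiced after a nasal.

/-pu/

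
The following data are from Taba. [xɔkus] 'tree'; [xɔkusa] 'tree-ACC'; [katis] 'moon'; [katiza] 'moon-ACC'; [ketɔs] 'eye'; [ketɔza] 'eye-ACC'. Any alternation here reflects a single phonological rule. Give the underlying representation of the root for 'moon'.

In [katis] and [katiza] the final segment of 'moon' alternates: [s] ~ [z].
Compare 'tree', with invariant [s] in [xɔkus] and [xɔkusa]: an analysis with underlying /s/ and a rule producing [z] before the ACC suffix would wrongly predict alternation here too.
Therefore /z/ is basic and [s] is derived by word-final obstruent devoicing (voiced obstruents become voiceless word-finally).
So 'moon' = /katiz/.

/katiz/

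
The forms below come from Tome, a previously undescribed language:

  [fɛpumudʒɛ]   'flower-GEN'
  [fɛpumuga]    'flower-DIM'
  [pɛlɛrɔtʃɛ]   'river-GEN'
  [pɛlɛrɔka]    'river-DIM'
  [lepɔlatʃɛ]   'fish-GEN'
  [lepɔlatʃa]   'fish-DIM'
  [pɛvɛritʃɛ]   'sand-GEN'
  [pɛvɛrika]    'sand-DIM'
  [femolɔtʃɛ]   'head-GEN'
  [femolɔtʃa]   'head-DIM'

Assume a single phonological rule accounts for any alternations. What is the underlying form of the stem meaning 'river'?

/pɛlɛrɔk/

In [pɛlɛrɔtʃɛ] and [pɛlɛrɔka] the final segment of 'river' alternates: [tʃ] ~ [k].
Compare 'fish', with invariant [tʃ] in [lepɔlatʃɛ] and [lepɔlatʃa]: an analysis with underlying /tʃ/ and a rule producing [k] before the DIM suffix would wrongly predict alternation here too.
The underlying segment must be /k/; /k/ and /g/ become palato-alveolar [tʃ] and [dʒ] before a front vowel, yielding [tʃ] there.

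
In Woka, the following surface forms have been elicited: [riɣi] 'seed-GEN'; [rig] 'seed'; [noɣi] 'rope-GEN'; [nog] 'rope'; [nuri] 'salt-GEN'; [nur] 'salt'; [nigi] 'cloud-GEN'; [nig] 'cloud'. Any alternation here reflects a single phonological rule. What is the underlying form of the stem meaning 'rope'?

/noɣ/

'rope' shows [ɣ] ~ [g] at the end of the stem ([noɣi] vs [nog]).
But 'cloud' keeps [g] in both environments ([nigi], [nig]), so there is no rule changing /g/ to [ɣ] before the GEN suffix.
Therefore /ɣ/ is basic and [g] is derived by word-final hardening (voiced fricatives become stops word-finally).
So 'rope' = /noɣ/.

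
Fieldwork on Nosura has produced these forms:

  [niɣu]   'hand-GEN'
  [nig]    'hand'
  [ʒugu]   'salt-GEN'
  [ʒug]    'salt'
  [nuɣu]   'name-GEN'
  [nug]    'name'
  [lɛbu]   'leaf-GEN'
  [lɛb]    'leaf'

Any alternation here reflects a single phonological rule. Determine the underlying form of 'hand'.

'hand' shows [ɣ] ~ [g] at the end of the stem ([niɣu] vs [nig]).
If /g/ were underlying and a rule turned it into [ɣ] before the GEN suffix, 'salt' would also alternate; but it has [g] in both [ʒugu] and [ʒug].
The underlying segment must be /ɣ/; voiced fricatives become stops word-finally, yielding [g] there.

/niɣ/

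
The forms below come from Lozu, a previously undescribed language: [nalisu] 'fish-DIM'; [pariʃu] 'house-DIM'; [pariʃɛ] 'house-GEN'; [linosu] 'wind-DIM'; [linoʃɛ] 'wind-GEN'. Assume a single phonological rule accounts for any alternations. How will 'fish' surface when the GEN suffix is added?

The root 'wind' surfaces as [linosu] and [linoʃɛ], with a stem-final [s] ~ [ʃ] alternation.
Compare 'house', with invariant [ʃ] in [pariʃu] and [pariʃɛ]: an analysis with underlying /ʃ/ and a rule producing [s] before the DIM suffix would wrongly predict alternation here too.
The alternation reflects palatalization before a front vowel: /s/ becomes palato-alveolar [ʃ] before a front vowel. /s/ is underlying.
From [nalisu] the stem 'fish' is /nalis/; before a front vowel this yields [naliʃɛ].

[naliʃɛ]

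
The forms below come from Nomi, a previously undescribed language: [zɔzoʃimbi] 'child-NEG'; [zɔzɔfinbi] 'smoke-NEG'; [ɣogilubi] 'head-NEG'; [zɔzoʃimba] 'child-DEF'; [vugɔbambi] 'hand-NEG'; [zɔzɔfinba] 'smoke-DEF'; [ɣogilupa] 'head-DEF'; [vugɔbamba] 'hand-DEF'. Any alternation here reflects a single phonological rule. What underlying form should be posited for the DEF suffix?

The DEF suffix surfaces as [-ba] and [-pa], depending on the final segment of the stem.
The NEG suffix, which begins with [b], is invariant after every stem; so [b] is not altered by any rule here.
The DEF suffix is therefore /-pa/ underlyingly, with post-nasal voicing: voiceless stops become voiced after a nasal.

/-pa/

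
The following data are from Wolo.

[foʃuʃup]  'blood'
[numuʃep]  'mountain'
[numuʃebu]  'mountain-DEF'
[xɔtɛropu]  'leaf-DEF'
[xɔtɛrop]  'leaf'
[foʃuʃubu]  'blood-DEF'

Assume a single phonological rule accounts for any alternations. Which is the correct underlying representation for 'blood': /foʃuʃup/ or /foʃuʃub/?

/foʃuʃub/

'blood' shows [b] ~ [p] at the end of the stem ([foʃuʃubu] vs [foʃuʃup]).
But 'leaf' keeps [p] in both environments ([xɔtɛropu], [xɔtɛrop]), so there is no rule changing /p/ to [b] before the DEF suffix.
The alternation reflects word-final obstruent devoicing: voiced obstruents become voiceless word-finally. /b/ is underlying.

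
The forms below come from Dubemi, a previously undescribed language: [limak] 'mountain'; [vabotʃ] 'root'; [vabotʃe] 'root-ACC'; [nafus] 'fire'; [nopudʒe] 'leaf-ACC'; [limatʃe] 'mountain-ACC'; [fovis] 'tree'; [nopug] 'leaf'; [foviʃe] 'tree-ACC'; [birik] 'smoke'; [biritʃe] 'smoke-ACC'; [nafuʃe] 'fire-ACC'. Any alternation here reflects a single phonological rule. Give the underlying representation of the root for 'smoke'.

The stem for 'smoke' ends in [k] in [birik] but [tʃ] in [biritʃe].
If /tʃ/ were underlying and a rule turned it into [k] in isolation, 'root' would also alternate; but it has [tʃ] in both [vabotʃ] and [vabotʃe].
The underlying segment must be /k/; /k/, /g/ and /s/ become palato-alveolar [tʃ], [dʒ] and [ʃ] before a front vowel, yielding [tʃ] there.
The underlying form of 'smoke' is therefore /birik/.

/birik/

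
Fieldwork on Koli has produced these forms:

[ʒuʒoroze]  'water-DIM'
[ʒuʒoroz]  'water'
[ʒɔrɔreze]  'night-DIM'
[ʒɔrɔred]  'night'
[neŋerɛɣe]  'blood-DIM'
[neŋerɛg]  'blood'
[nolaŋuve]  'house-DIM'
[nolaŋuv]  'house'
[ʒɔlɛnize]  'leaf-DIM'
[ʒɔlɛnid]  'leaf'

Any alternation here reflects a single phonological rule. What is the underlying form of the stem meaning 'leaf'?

/ʒɔlɛnid/

In [ʒɔlɛnize] and [ʒɔlɛnid] the final segment of 'leaf' alternates: [z] ~ [d].
The stem 'water' ([ʒuʒoroze], [ʒuʒoroz]) shows [z] unchanged in both environments, so [z] cannot be basic with [d] derived in isolation.
So /d/ is underlying, and a rule of intervocalic spirantization — voiced stops become fricatives between vowels — gives [z].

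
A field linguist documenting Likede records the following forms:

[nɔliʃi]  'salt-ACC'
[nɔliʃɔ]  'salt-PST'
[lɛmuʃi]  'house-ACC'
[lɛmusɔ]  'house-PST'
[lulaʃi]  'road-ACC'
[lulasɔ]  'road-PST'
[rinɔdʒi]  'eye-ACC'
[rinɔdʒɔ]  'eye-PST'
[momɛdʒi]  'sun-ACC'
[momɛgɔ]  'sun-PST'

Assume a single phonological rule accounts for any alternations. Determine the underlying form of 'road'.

In [lulaʃi] and [lulasɔ] the final segment of 'road' alternates: [ʃ] ~ [s].
The stem 'salt' ([nɔliʃi], [nɔliʃɔ]) shows [ʃ] unchanged in both environments, so [ʃ] cannot be basic with [s] derived before the PST suffix.
The alternation reflects palatalization before a front vowel: /g/ and /s/ become palato-alveolar [dʒ] and [ʃ] before a front vowel. /s/ is underlying.
The underlying form of 'road' is therefore /lulas/.

/lulas/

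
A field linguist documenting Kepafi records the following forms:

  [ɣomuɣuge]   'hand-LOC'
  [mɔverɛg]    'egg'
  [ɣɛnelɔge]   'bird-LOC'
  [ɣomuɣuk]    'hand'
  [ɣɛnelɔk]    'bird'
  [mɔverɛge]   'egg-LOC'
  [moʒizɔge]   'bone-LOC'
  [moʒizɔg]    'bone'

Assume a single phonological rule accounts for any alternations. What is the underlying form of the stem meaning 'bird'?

/ɣɛnelɔk/

The stem for 'bird' ends in [k] in [ɣɛnelɔk] but [g] in [ɣɛnelɔge].
If /g/ were underlying and a rule turned it into [k] in isolation, 'bone' would also alternate; but it has [g] in both [moʒizɔg] and [moʒizɔge].
The underlying segment must be /k/; voiceless stops become voiced between vowels, yielding [g] there.
Hence 'bird' is /ɣɛnelɔk/ underlyingly.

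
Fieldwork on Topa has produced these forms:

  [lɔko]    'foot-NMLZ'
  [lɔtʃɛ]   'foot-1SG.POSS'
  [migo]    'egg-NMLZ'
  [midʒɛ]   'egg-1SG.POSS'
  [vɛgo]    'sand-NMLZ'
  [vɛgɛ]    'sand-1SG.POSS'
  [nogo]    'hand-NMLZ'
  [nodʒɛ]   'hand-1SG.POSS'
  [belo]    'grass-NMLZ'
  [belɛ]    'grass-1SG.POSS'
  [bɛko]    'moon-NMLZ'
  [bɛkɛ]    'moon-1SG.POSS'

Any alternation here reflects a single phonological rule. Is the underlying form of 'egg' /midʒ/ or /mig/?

The root 'egg' surfaces as [migo] and [midʒɛ], with a stem-final [g] ~ [dʒ] alternation.
But 'sand' keeps [g] in both environments ([vɛgo], [vɛgɛ]), so there is no rule changing /g/ to [dʒ] before the 1SG.POSS suffix.
So /dʒ/ is underlying, and a rule of depalatalization — palato-alveolar /tʃ/ and /dʒ/ become [k] and [g] when no front vowel follows — gives [g].

/midʒ/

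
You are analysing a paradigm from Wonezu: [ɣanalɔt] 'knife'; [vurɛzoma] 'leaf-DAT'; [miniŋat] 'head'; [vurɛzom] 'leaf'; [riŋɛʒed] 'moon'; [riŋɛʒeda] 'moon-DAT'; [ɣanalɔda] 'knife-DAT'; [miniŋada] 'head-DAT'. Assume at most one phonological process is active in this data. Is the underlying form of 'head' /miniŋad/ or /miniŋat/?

/miniŋat/

The root 'head' surfaces as [miniŋada] and [miniŋat], with a stem-final [d] ~ [t] alternation.
The stem 'moon' ([riŋɛʒeda], [riŋɛʒed]) shows [d] unchanged in both environments, so [d] cannot be basic with [t] derived in isolation.
The alternation reflects intervocalic voicing: voiceless stops become voiced between vowels. /t/ is underlying.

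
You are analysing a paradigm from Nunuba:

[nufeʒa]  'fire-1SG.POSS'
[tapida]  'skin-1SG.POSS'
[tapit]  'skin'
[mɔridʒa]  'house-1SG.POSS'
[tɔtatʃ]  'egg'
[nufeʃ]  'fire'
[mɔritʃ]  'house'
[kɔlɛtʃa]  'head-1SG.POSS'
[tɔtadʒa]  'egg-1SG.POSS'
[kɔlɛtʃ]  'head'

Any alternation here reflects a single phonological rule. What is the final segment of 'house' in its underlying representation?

The root 'house' surfaces as [mɔridʒa] and [mɔritʃ], with a stem-final [dʒ] ~ [tʃ] alternation.
But 'head' keeps [tʃ] in both environments ([kɔlɛtʃa], [kɔlɛtʃ]), so there is no rule changing /tʃ/ to [dʒ] before the 1SG.POSS suffix.
So /dʒ/ is underlying, and a rule of word-final obstruent devoicing — voiced obstruents become voiceless word-finally — gives [tʃ].

/dʒ/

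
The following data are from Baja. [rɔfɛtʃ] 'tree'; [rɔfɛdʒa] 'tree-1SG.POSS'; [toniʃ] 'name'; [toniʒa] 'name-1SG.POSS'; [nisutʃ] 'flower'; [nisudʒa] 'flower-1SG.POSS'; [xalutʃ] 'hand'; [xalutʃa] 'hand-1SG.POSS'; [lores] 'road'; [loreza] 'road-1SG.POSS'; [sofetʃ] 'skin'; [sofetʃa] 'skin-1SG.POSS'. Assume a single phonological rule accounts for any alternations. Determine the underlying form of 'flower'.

The root 'flower' surfaces as [nisutʃ] and [nisudʒa], with a stem-final [tʃ] ~ [dʒ] alternation.
If /tʃ/ were underlying and a rule turned it into [dʒ] before the 1SG.POSS suffix, 'skin' would also alternate; but it has [tʃ] in both [sofetʃ] and [sofetʃa].
Therefore /dʒ/ is basic and [tʃ] is derived by word-final obstruent devoicing (voiced obstruents become voiceless word-finally).

/nisudʒ/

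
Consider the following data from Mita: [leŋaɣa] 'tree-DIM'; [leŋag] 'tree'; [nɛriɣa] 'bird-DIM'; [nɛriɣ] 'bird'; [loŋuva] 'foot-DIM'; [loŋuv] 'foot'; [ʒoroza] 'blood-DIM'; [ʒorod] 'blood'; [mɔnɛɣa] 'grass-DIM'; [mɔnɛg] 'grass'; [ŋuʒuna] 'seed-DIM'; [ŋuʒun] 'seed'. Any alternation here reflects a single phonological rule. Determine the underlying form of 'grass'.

/mɔnɛg/

The root 'grass' surfaces as [mɔnɛɣa] and [mɔnɛg], with a stem-final [ɣ] ~ [g] alternation.
Compare 'bird', with invariant [ɣ] in [nɛriɣa] and [nɛriɣ]: an analysis with underlying /ɣ/ and a rule producing [g] in isolation would wrongly predict alternation here too.
The alternation reflects intervocalic spirantization: voiced stops become fricatives between vowels. /g/ is underlying.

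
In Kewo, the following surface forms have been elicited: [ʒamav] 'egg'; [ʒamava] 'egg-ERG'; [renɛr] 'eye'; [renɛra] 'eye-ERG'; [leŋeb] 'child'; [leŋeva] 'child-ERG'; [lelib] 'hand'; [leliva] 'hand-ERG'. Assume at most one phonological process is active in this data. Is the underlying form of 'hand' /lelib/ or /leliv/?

/lelib/

'hand' shows [b] ~ [v] at the end of the stem ([lelib] vs [leliva]).
The stem 'egg' ([ʒamav], [ʒamava]) shows [v] unchanged in both environments, so [v] cannot be basic with [b] derived in isolation.
So /b/ is underlying, and a rule of intervocalic spirantization — voiced stops become fricatives between vowels — gives [v].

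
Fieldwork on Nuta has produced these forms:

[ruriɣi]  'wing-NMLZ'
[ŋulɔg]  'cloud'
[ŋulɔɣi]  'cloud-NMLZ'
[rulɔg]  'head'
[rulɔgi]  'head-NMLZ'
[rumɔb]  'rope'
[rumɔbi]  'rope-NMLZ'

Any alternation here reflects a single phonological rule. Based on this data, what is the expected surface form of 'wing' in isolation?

'cloud' shows [g] ~ [ɣ] at the end of the stem ([ŋulɔg] vs [ŋulɔɣi]).
If /g/ were underlying and a rule turned it into [ɣ] before the NMLZ suffix, 'head' would also alternate; but it has [g] in both [rulɔg] and [rulɔgi].
Therefore /ɣ/ is basic and [g] is derived by word-final hardening (voiced fricatives become stops word-finally).
From [ruriɣi] the stem 'wing' is /ruriɣ/; word-finally this yields [rurig].

[rurig]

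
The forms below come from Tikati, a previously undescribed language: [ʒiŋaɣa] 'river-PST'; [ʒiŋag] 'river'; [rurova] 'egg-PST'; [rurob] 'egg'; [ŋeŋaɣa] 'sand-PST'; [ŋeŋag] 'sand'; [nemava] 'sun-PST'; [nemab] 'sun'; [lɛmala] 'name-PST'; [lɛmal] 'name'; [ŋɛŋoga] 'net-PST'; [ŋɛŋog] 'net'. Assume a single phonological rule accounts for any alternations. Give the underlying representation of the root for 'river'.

In [ʒiŋaɣa] and [ʒiŋag] the final segment of 'river' alternates: [ɣ] ~ [g].
The stem 'net' ([ŋɛŋoga], [ŋɛŋog]) shows [g] unchanged in both environments, so [g] cannot be basic with [ɣ] derived before the PST suffix.
The underlying segment must be /ɣ/; voiced fricatives become stops word-finally, yielding [g] there.

/ʒiŋaɣ/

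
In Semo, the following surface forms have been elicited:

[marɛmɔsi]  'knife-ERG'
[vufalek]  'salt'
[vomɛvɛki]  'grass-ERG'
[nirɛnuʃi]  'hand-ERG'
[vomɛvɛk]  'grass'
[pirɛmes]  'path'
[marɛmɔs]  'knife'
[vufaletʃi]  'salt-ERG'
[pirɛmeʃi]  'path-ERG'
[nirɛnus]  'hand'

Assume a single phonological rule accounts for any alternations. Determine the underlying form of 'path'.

/pirɛmeʃ/

The stem for 'path' ends in [ʃ] in [pirɛmeʃi] but [s] in [pirɛmes].
The stem 'knife' ([marɛmɔsi], [marɛmɔs]) shows [s] unchanged in both environments, so [s] cannot be basic with [ʃ] derived before the ERG suffix.
The alternation reflects depalatalization: palato-alveolar /tʃ/ and /ʃ/ become [k] and [s] when no front vowel follows. /ʃ/ is underlying.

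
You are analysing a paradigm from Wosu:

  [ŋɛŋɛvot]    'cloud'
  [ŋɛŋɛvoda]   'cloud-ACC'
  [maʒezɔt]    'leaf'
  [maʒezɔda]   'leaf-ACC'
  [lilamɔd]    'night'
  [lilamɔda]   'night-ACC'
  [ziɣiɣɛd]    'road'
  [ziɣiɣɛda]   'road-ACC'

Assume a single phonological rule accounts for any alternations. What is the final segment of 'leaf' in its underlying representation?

The root 'leaf' surfaces as [maʒezɔt] and [maʒezɔda], with a stem-final [t] ~ [d] alternation.
The stem 'night' ([lilamɔd], [lilamɔda]) shows [d] unchanged in both environments, so [d] cannot be basic with [t] derived in isolation.
So /t/ is underlying, and a rule of intervocalic voicing — voiceless stops become voiced between vowels — gives [d].

/t/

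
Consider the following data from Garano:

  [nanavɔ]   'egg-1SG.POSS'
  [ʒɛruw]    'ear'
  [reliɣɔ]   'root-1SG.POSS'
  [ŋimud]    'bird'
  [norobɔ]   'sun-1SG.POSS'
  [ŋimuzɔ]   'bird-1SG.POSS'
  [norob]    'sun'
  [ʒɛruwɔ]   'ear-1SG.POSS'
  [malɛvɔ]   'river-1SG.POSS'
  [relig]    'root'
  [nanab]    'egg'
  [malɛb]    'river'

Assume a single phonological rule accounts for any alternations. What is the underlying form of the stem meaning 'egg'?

/nanav/

In [nanab] and [nanavɔ] the final segment of 'egg' alternates: [b] ~ [v].
Compare 'sun', with invariant [b] in [norob] and [norobɔ]: an analysis with underlying /b/ and a rule producing [v] before the 1SG.POSS suffix would wrongly predict alternation here too.
The alternation reflects word-final hardening: voiced fricatives become stops word-finally. /v/ is underlying.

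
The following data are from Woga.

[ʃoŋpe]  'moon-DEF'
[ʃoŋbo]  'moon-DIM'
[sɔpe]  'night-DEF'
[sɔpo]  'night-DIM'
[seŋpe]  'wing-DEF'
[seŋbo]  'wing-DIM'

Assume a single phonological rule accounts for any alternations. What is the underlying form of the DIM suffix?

/-bo/

The DIM morpheme has two allomorphs, [-bo] and [-po].
The DEF suffix, which begins with [p], is invariant after every stem; so [p] is not altered by any rule here.
The DIM suffix is therefore /-bo/ underlyingly, with post-vocalic devoicing: voiced stops become voiceless after a vowel.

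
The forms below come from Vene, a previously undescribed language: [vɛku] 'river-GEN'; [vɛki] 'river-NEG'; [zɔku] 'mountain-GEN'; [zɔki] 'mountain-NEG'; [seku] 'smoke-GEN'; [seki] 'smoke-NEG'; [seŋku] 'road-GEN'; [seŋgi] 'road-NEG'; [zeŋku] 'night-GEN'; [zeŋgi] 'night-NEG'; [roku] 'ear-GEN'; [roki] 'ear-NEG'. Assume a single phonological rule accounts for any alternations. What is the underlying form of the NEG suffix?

The NEG suffix surfaces as [-gi] and [-ki], depending on the final segment of the stem.
By contrast the GEN suffix keeps its initial [k] throughout — that segment must be underlying.
The NEG suffix is therefore /-gi/ underlyingly, with post-vocalic devoicing: voiced stops become voiceless after a vowel.

/-gi/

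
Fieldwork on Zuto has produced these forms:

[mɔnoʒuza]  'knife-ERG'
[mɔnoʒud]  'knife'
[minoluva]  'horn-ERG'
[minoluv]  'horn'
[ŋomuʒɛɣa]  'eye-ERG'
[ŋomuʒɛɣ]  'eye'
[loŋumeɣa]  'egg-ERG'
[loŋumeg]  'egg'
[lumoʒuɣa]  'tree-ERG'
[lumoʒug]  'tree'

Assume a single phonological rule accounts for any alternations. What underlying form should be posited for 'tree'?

'tree' shows [ɣ] ~ [g] at the end of the stem ([lumoʒuɣa] vs [lumoʒug]).
But 'eye' keeps [ɣ] in both environments ([ŋomuʒɛɣa], [ŋomuʒɛɣ]), so there is no rule changing /ɣ/ to [g] in isolation.
So /g/ is underlying, and a rule of intervocalic spirantization — voiced stops become fricatives between vowels — gives [ɣ].

/lumoʒug/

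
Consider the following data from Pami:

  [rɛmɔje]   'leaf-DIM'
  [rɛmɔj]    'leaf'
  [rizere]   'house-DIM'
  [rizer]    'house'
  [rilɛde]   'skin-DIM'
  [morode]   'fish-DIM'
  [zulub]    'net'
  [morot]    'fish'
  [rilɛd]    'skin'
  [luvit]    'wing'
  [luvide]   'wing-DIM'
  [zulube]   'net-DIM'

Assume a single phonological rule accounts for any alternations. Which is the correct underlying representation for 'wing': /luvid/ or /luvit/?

/luvit/

In [luvide] and [luvit] the final segment of 'wing' alternates: [d] ~ [t].
Compare 'skin', with invariant [d] in [rilɛde] and [rilɛd]: an analysis with underlying /d/ and a rule producing [t] in isolation would wrongly predict alternation here too.
The alternation reflects intervocalic voicing: voiceless stops become voiced between vowels. /t/ is underlying.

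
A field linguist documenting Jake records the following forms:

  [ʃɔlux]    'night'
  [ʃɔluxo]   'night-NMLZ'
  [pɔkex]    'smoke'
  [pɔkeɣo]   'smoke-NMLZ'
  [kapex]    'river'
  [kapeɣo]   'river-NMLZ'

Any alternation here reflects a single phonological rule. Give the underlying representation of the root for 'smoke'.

/pɔkeɣ/

In [pɔkex] and [pɔkeɣo] the final segment of 'smoke' alternates: [x] ~ [ɣ].
Compare 'night', with invariant [x] in [ʃɔlux] and [ʃɔluxo]: an analysis with underlying /x/ and a rule producing [ɣ] before the NMLZ suffix would wrongly predict alternation here too.
The underlying segment must be /ɣ/; voiced obstruents become voiceless word-finally, yielding [x] there.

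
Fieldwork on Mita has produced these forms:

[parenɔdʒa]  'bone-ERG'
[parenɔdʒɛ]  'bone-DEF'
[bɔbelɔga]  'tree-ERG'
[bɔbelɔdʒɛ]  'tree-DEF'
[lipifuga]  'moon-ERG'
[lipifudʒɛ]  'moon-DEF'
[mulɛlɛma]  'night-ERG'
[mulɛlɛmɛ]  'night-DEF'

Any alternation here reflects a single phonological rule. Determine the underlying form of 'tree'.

The root 'tree' surfaces as [bɔbelɔga] and [bɔbelɔdʒɛ], with a stem-final [g] ~ [dʒ] alternation.
Compare 'bone', with invariant [dʒ] in [parenɔdʒa] and [parenɔdʒɛ]: an analysis with underlying /dʒ/ and a rule producing [g] before the ERG suffix would wrongly predict alternation here too.
So /g/ is underlying, and a rule of palatalization before a front vowel — /g/ becomes palato-alveolar [dʒ] before a front vowel — gives [dʒ].

/bɔbelɔg/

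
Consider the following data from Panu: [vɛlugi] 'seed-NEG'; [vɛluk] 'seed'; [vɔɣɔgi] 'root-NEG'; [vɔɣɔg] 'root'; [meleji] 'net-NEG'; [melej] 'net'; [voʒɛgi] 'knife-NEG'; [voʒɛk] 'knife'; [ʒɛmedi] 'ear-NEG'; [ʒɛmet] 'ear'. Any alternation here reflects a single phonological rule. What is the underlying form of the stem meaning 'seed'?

The root 'seed' surfaces as [vɛlugi] and [vɛluk], with a stem-final [g] ~ [k] alternation.
Compare 'root', with invariant [g] in [vɔɣɔgi] and [vɔɣɔg]: an analysis with underlying /g/ and a rule producing [k] in isolation would wrongly predict alternation here too.
So /k/ is underlying, and a rule of intervocalic voicing — voiceless stops become voiced between vowels — gives [g].

/vɛluk/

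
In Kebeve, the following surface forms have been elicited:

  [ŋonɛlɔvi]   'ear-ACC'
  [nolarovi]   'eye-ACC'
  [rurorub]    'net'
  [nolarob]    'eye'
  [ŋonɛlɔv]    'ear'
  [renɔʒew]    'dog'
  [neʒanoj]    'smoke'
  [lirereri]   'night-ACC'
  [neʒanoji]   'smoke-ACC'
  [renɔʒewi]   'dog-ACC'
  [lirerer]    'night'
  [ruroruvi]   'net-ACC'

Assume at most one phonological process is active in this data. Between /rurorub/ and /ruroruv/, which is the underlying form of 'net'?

/rurorub/

The root 'net' surfaces as [ruroruvi] and [rurorub], with a stem-final [v] ~ [b] alternation.
If /v/ were underlying and a rule turned it into [b] in isolation, 'ear' would also alternate; but it has [v] in both [ŋonɛlɔvi] and [ŋonɛlɔv].
So /b/ is underlying, and a rule of intervocalic spirantization — voiced stops become fricatives between vowels — gives [v].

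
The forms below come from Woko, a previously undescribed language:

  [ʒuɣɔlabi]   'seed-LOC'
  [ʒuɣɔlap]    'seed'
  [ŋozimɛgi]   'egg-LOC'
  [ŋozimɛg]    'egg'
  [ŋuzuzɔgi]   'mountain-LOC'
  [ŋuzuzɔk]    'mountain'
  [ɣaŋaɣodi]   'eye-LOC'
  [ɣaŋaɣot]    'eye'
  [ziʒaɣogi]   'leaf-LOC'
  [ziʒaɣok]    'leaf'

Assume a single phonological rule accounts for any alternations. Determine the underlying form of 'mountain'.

In [ŋuzuzɔgi] and [ŋuzuzɔk] the final segment of 'mountain' alternates: [g] ~ [k].
Compare 'egg', with invariant [g] in [ŋozimɛgi] and [ŋozimɛg]: an analysis with underlying /g/ and a rule producing [k] in isolation would wrongly predict alternation here too.
The underlying segment must be /k/; voiceless stops become voiced between vowels, yielding [g] there.
So 'mountain' = /ŋuzuzɔk/.

/ŋuzuzɔk/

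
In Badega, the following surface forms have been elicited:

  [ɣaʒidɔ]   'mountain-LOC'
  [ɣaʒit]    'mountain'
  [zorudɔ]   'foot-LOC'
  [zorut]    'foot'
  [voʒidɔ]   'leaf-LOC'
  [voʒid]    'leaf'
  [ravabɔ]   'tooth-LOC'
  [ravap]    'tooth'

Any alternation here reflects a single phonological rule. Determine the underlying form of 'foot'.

The stem for 'foot' ends in [d] in [zorudɔ] but [t] in [zorut].
The stem 'leaf' ([voʒidɔ], [voʒid]) shows [d] unchanged in both environments, so [d] cannot be basic with [t] derived in isolation.
Therefore /t/ is basic and [d] is derived by intervocalic voicing (voiceless stops become voiced between vowels).
The underlying form of 'foot' is therefore /zorut/.

/zorut/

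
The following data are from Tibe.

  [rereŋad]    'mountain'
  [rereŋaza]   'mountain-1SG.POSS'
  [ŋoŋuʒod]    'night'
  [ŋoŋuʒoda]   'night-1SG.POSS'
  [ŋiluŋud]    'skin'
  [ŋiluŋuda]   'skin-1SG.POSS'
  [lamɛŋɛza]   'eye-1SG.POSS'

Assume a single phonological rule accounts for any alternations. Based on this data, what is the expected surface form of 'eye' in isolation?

In [rereŋad] and [rereŋaza] the final segment of 'mountain' alternates: [d] ~ [z].
If /d/ were underlying and a rule turned it into [z] before the 1SG.POSS suffix, 'skin' would also alternate; but it has [d] in both [ŋiluŋud] and [ŋiluŋuda].
So /z/ is underlying, and a rule of word-final hardening — voiced fricatives become stops word-finally — gives [d].
The one attested form of 'eye', [lamɛŋɛza], shows underlying /lamɛŋɛz/. Applying the same rule word-finally gives [lamɛŋɛd].

[lamɛŋɛd]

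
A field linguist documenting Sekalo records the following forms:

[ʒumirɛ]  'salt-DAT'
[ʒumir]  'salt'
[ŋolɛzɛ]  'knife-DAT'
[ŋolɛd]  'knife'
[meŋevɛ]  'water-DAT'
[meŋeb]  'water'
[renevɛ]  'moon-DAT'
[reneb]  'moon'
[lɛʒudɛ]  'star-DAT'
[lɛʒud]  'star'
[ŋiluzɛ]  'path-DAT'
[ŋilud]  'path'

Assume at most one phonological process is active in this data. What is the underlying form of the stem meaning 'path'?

In [ŋiluzɛ] and [ŋilud] the final segment of 'path' alternates: [z] ~ [d].
Compare 'star', with invariant [d] in [lɛʒudɛ] and [lɛʒud]: an analysis with underlying /d/ and a rule producing [z] before the DAT suffix would wrongly predict alternation here too.
The underlying segment must be /z/; voiced fricatives become stops word-finally, yielding [d] there.
Hence 'path' is /ŋiluz/ underlyingly.

/ŋiluz/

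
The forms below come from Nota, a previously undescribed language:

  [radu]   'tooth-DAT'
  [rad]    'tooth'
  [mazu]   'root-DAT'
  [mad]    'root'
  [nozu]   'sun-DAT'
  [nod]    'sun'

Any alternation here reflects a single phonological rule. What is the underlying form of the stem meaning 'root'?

/maz/

The stem for 'root' ends in [z] in [mazu] but [d] in [mad].
Compare 'tooth', with invariant [d] in [radu] and [rad]: an analysis with underlying /d/ and a rule producing [z] before the DAT suffix would wrongly predict alternation here too.
Therefore /z/ is basic and [d] is derived by word-final hardening (voiced fricatives become stops word-finally).
The underlying form of 'root' is therefore /maz/.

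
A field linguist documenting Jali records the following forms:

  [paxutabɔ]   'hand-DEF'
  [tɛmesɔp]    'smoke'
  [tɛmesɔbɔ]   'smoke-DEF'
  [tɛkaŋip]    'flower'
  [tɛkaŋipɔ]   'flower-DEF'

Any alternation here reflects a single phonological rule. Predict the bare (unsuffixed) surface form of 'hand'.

The root 'smoke' surfaces as [tɛmesɔp] and [tɛmesɔbɔ], with a stem-final [p] ~ [b] alternation.
Compare 'flower', with invariant [p] in [tɛkaŋip] and [tɛkaŋipɔ]: an analysis with underlying /p/ and a rule producing [b] before the DEF suffix would wrongly predict alternation here too.
Therefore /b/ is basic and [p] is derived by word-final obstruent devoicing (voiced obstruents become voiceless word-finally).
The one attested form of 'hand', [paxutabɔ], shows underlying /paxutab/. Applying the same rule word-finally gives [paxutap].

[paxutap]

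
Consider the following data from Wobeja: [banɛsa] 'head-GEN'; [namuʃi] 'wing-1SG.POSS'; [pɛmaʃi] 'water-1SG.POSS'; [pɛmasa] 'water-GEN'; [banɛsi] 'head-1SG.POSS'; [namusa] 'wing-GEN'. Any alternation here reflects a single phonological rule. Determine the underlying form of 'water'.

The root 'water' surfaces as [pɛmaʃi] and [pɛmasa], with a stem-final [ʃ] ~ [s] alternation.
If /s/ were underlying and a rule turned it into [ʃ] before the 1SG.POSS suffix, 'head' would also alternate; but it has [s] in both [banɛsi] and [banɛsa].
The underlying segment must be /ʃ/; palato-alveolar /ʃ/ becomes [s] when no front vowel follows, yielding [s] there.

/pɛmaʃ/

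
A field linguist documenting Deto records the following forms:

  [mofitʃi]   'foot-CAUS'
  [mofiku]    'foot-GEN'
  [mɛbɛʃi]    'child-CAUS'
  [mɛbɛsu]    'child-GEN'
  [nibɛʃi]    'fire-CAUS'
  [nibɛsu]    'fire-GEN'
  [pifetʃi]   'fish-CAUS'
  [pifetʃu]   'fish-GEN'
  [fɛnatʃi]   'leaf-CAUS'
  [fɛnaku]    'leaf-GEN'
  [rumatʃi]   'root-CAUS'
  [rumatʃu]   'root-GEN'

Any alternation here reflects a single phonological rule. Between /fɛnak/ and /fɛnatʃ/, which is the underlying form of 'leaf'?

/fɛnak/

'leaf' shows [tʃ] ~ [k] at the end of the stem ([fɛnatʃi] vs [fɛnaku]).
But 'fish' keeps [tʃ] in both environments ([pifetʃi], [pifetʃu]), so there is no rule changing /tʃ/ to [k] before the GEN suffix.
So /k/ is underlying, and a rule of palatalization before a front vowel — /k/ and /s/ become palato-alveolar [tʃ] and [ʃ] before a front vowel — gives [tʃ].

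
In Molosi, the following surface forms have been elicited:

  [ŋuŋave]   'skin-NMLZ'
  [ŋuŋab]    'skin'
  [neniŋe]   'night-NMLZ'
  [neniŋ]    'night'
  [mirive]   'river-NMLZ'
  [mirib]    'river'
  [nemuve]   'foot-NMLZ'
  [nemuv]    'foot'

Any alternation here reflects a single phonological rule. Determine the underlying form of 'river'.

/mirib/

The root 'river' surfaces as [mirive] and [mirib], with a stem-final [v] ~ [b] alternation.
If /v/ were underlying and a rule turned it into [b] in isolation, 'foot' would also alternate; but it has [v] in both [nemuve] and [nemuv].
The underlying segment must be /b/; voiced stops become fricatives between vowels, yielding [v] there.
The underlying form of 'river' is therefore /mirib/.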